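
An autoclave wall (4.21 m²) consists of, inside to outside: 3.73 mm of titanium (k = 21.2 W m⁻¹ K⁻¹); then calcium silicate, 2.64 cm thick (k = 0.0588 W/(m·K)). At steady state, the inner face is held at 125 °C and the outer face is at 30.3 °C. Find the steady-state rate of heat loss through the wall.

Q = 888 W

Resistance network (inner→outer):
  R_titanium = L/(kA) = 0.00373/(21.2·4.21) = 4.179×10^-5 K/W
  R_calcium silicate = L/(kA) = 0.0264/(0.0588·4.21) = 0.1066 K/W
ΣR = 4.179×10^-5 + 0.1066 = 0.1066 K/W
Q = ΔT/ΣR = (125 °C − 30.3 °C)/0.1066 = 888 W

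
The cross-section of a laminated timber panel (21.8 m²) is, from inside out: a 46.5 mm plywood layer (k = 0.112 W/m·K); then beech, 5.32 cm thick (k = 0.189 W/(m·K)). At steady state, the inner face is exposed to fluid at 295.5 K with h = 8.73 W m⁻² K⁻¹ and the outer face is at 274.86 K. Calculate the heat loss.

Treat each layer as a resistance in series:
  R_conv,in = 1/(hA) = 1/(8.73·21.8) = 0.005254 K/W
  R_plywood = L/(kA) = 0.0465/(0.112·21.8) = 0.01904 K/W
  R_beech = L/(kA) = 0.0532/(0.189·21.8) = 0.01291 K/W
ΣR = 0.005254 + 0.01904 + 0.01291 = 0.03720 K/W
Q = ΔT/ΣR = (295.5 K − 274.86 K)/0.03720 = 555 W

Q = 555 W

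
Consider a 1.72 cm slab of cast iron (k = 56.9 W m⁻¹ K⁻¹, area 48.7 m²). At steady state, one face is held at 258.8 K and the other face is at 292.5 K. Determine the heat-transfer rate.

Q = 5430 kW

Q = kA·ΔT/L = 56.9 × 48.7 × |258.8 K − 292.5 K| / 0.0172 = 5.43×10^6 W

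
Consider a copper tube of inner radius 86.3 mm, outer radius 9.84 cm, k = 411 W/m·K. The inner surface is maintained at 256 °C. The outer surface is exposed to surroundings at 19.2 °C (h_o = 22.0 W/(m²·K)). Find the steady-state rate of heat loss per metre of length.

Q' = 3.22 kW/m

Series thermal resistances, inner to outer:
  R'_copper = ln(0.0984/0.0863)/(2πk) = 0.1312/(2π·411) = 5.081×10^-5 m·K/W
  R'_conv,out = 1/(2πr h) = 1/(2π·0.0984·22.0) = 0.07352 m·K/W
ΣR = 5.081×10^-5 + 0.07352 = 0.07357 m·K/W
Q' = ΔT/ΣR = (256 °C − 19.2 °C)/0.07357 = 3220 W/m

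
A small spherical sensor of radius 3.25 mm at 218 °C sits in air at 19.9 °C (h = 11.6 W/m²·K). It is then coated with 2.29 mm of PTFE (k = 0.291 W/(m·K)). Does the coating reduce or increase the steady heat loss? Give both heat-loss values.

increases: 0.305 → 0.767 W

Critical radius for a sphere: r_cr = 2k/h = 0.0502 m = 5.02 cm.
Outer radius after coating: r₂ = 0.00325 + 0.00229 = 0.00554 m.
Since r₁ < r_cr and r₂ ≤ r_cr, the coating moves toward the maximum at r_cr — heat loss rises.
Bare: R = 1/(4πr₁²h) = 649.5 K/W; Q = 198.1/649.5 = 0.305 W.
Coated: R = R_cond + R_conv = 258.3 K/W; Q = 198.1/258.3 = 0.767 W.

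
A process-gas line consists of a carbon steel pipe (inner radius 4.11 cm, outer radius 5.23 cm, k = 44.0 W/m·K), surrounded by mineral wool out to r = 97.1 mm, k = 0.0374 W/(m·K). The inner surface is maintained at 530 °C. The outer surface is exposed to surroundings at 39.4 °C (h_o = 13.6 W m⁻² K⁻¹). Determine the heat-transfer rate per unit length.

Q' = 178 W/m

Resistance network (inner→outer):
  R'_carbon steel = ln(0.0523/0.0411)/(2πk) = 0.2410/(2π·44.0) = 8.717×10^-4 m·K/W
  R'_mineral wool = ln(0.0971/0.0523)/(2πk) = 0.6187/(2π·0.0374) = 2.633 m·K/W
  R'_conv,out = 1/(2πr h) = 1/(2π·0.0971·13.6) = 0.1205 m·K/W
ΣR = 8.717×10^-4 + 2.633 + 0.1205 = 2.754 m·K/W
Q' = ΔT/ΣR = (530 °C − 39.4 °C)/2.754 = 178 W/m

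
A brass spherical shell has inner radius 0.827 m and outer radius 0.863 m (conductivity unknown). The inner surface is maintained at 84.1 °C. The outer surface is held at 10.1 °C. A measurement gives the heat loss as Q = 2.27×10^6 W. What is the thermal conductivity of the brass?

ΣR = ΔT/Q = |84.1 − 10.1|/2.27×10^6 = 3.260×10^-5 K/W
(1/r₁−1/r₂)/(4πk) = 3.260×10^-5 ⇒ k = 0.05044/(4π·3.260×10^-5) = 123 W/m·K

k = 123 W/m·K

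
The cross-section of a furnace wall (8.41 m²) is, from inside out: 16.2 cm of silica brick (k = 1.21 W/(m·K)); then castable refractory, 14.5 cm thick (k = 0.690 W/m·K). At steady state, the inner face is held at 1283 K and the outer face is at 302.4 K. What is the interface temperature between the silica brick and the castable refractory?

Series thermal resistances, inner to outer:
  R_silica brick = L/(kA) = 0.162/(1.21·8.41) = 0.01592 K/W
  R_castable refractory = L/(kA) = 0.145/(0.690·8.41) = 0.02499 K/W
ΣR = 0.01592 + 0.02499 = 0.04091 K/W
Q = ΔT/ΣR = (1283 K − 302.4 K)/0.04091 = 23970 W
From the inner boundary to the silica brick/castable refractory interface, ΣR_partial = 0.01592 K/W.
T_interface = T_in − Q·ΣR_partial = 1283 K − (23970)(0.01592) = 901 K

T = 901 K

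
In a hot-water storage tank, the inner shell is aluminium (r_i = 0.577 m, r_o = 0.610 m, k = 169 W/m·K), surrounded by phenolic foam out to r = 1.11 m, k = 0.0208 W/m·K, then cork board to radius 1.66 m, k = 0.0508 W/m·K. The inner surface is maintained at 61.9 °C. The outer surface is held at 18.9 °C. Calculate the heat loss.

Resistance network (inner→outer):
  R_aluminium = (1/0.577 − 1/0.610)/(4πk) = 0.09376/(4π·169) = 4.415×10^-5 K/W
  R_phenolic foam = (1/0.610 − 1/1.11)/(4πk) = 0.7384/(4π·0.0208) = 2.825 K/W
  R_cork board = (1/1.11 − 1/1.66)/(4πk) = 0.2985/(4π·0.0508) = 0.4676 K/W
ΣR = 4.415×10^-5 + 2.825 + 0.4676 = 3.293 K/W
Q = ΔT/ΣR = (61.9 °C − 18.9 °C)/3.293 = 13.1 W

Q = 13.1 W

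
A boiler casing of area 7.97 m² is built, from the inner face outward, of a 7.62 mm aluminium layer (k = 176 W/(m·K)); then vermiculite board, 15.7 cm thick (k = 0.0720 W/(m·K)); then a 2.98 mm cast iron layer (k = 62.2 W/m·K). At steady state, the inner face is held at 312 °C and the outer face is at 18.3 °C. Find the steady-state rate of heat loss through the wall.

Q = 1070 W

Treat each layer as a resistance in series:
  R_aluminium = L/(kA) = 0.00762/(176·7.97) = 5.432×10^-6 K/W
  R_vermiculite board = L/(kA) = 0.157/(0.0720·7.97) = 0.2736 K/W
  R_cast iron = L/(kA) = 0.00298/(62.2·7.97) = 6.011×10^-6 K/W
ΣR = 5.432×10^-6 + 0.2736 + 6.011×10^-6 = 0.2736 K/W
Q = ΔT/ΣR = (312 °C − 18.3 °C)/0.2736 = 1070 W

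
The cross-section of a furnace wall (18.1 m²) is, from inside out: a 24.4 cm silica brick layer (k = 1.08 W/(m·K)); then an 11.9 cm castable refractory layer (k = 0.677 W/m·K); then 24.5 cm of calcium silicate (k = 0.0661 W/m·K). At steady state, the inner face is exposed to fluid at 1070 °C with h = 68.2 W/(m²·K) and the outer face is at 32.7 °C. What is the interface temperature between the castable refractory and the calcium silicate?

T = 965 °C

Series thermal resistances, inner to outer:
  R_conv,in = 1/(hA) = 1/(68.2·18.1) = 8.101×10^-4 K/W
  R_silica brick = L/(kA) = 0.244/(1.08·18.1) = 0.01248 K/W
  R_castable refractory = L/(kA) = 0.119/(0.677·18.1) = 0.009711 K/W
  R_calcium silicate = L/(kA) = 0.245/(0.0661·18.1) = 0.2048 K/W
ΣR = 8.101×10^-4 + 0.01248 + 0.009711 + 0.2048 = 0.2278 K/W
Q = ΔT/ΣR = (1070 °C − 32.7 °C)/0.2278 = 4554 W
From the inner boundary to the castable refractory/calcium silicate interface, ΣR_partial = 0.02300 K/W.
T_interface = T_in − Q·ΣR_partial = 1070 °C − (4554)(0.02300) = 965 °C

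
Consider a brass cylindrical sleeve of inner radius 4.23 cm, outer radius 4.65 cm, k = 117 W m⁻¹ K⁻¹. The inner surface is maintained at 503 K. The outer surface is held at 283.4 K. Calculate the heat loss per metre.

Q' = 1710 kW/m

Q' = 2πk·ΔT/ln(r₂/r₁) = 2π × 117 × 219.6 / ln(0.0465/0.0423) = 1.71×10^6 W/m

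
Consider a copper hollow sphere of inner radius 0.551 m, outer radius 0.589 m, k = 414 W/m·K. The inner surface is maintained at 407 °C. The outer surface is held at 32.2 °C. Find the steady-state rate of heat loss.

Q = 16700 kW

Q = 4πk·ΔT/(1/r₁ − 1/r₂) = 4π × 414 × 374.8 / (1/0.551 − 1/0.589) = 1.67×10^7 W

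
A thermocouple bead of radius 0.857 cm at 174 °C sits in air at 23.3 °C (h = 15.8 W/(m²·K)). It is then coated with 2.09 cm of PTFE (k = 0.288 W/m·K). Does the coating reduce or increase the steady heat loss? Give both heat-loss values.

Critical radius for a sphere: r_cr = 2k/h = 0.0365 m = 3.65 cm.
Outer radius after coating: r₂ = 0.00857 + 0.0209 = 0.02947 m.
Since r₁ < r_cr and r₂ ≤ r_cr, the coating moves toward the maximum at r_cr — heat loss rises.
Bare: R = 1/(4πr₁²h) = 68.58 K/W; Q = 150.7/68.58 = 2.20 W.
Coated: R = R_cond + R_conv = 28.66 K/W; Q = 150.7/28.66 = 5.26 W.

increases: 2.20 → 5.26 W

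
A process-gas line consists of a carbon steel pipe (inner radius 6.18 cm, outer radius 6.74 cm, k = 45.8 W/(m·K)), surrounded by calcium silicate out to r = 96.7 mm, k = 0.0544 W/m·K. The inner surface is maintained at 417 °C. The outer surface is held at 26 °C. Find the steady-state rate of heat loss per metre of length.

Treat each layer as a resistance in series:
  R'_carbon steel = ln(0.0674/0.0618)/(2πk) = 0.08674/(2π·45.8) = 3.014×10^-4 m·K/W
  R'_calcium silicate = ln(0.0967/0.0674)/(2πk) = 0.3610/(2π·0.0544) = 1.056 m·K/W
ΣR = 3.014×10^-4 + 1.056 = 1.056 m·K/W
Q' = ΔT/ΣR = (417 °C − 26 °C)/1.056 = 370 W/m

Q' = 370 W/m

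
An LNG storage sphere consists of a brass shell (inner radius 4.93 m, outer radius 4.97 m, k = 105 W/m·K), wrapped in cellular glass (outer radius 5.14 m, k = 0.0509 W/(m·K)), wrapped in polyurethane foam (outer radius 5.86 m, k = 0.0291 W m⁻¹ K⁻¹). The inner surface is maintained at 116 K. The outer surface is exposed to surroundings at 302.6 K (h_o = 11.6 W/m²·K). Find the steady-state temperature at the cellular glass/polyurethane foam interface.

T = 142 K

Resistance network (inner→outer):
  R_brass = (1/4.93 − 1/4.97)/(4πk) = 0.001633/(4π·105) = 1.237×10^-6 K/W
  R_cellular glass = (1/4.97 − 1/5.14)/(4πk) = 0.006655/(4π·0.0509) = 0.01040 K/W
  R_polyurethane foam = (1/5.14 − 1/5.86)/(4πk) = 0.02390/(4π·0.0291) = 0.06537 K/W
  R_conv,out = 1/(4πr²h) = 1/(4π·5.86²·11.6) = 1.998×10^-4 K/W
ΣR = 1.237×10^-6 + 0.01040 + 0.06537 + 1.998×10^-4 = 0.07597 K/W
Q = ΔT/ΣR = (116 K − 302.6 K)/0.07597 = -2456 W
From the inner boundary to the cellular glass/polyurethane foam interface, ΣR_partial = 0.01040 K/W.
T_interface = T_in − Q·ΣR_partial = 116 K − (-2456)(0.01040) = 142 K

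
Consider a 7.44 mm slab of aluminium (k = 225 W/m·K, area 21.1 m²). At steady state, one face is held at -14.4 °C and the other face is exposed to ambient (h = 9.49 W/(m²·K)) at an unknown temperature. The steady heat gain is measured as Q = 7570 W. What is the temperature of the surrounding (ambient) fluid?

Series resistances:
  R_aluminium = L/(kA) = 0.00744/(225·21.1) = 1.567×10^-6 K/W
  R_conv,out = 1/(hA) = 1/(9.49·21.1) = 0.004994 K/W
ΣR = 0.004996 K/W
ΔT = Q·ΣR = 7570 × 0.004996 = 37.82 K
Heat flows inward, so T_out = T_in + ΔT = -14.4 + 37.82 = 23.4 °C

T_out = 23.4 °C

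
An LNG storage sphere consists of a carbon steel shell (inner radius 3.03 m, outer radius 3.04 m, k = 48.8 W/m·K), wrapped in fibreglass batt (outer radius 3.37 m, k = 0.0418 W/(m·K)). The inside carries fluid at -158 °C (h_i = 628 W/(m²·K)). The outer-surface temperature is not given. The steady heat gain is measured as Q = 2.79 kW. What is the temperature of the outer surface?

Sum the resistances:
  R_conv,in = 1/(4πr²h) = 1/(4π·3.03²·628) = 1.380×10^-5 K/W
  R_carbon steel = (1/3.03 − 1/3.04)/(4πk) = 0.001086/(4π·48.8) = 1.770×10^-6 K/W
  R_fibreglass batt = (1/3.04 − 1/3.37)/(4πk) = 0.03221/(4π·0.0418) = 0.06132 K/W
ΣR = 0.06134 K/W
ΔT = Q·ΣR = 2790 × 0.06134 = 171.1 K
Heat flows inward, so T_out = T_in + ΔT = -158 + 171.1 = 13.1 °C

T_out = 13.1 °C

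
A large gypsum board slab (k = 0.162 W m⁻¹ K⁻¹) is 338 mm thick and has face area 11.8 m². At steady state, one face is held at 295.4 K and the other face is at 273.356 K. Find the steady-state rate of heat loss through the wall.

Q = kA·ΔT/L = 0.162 × 11.8 × |295.4 K − 273.356 K| / 0.338 = 125 W

Q = 125 W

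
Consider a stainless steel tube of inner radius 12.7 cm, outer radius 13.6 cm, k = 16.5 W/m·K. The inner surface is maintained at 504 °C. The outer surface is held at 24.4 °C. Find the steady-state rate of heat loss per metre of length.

Q' = 2πk·ΔT/ln(r₂/r₁) = 2π × 16.5 × 479.6 / ln(0.136/0.127) = 7.26×10^5 W/m

Q' = 7.26×10^5 W/m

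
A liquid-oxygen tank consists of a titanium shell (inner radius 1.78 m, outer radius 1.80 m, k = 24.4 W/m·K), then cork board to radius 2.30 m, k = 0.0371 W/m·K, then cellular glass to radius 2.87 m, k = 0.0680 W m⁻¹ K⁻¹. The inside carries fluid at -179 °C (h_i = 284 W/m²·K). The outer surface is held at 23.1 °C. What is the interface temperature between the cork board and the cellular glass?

Treat each layer as a resistance in series:
  R_conv,in = 1/(4πr²h) = 1/(4π·1.78²·284) = 8.844×10^-5 K/W
  R_titanium = (1/1.78 − 1/1.80)/(4πk) = 0.006242/(4π·24.4) = 2.036×10^-5 K/W
  R_cork board = (1/1.80 − 1/2.30)/(4πk) = 0.1208/(4π·0.0371) = 0.2591 K/W
  R_cellular glass = (1/2.30 − 1/2.87)/(4πk) = 0.08635/(4π·0.0680) = 0.1011 K/W
ΣR = 8.844×10^-5 + 2.036×10^-5 + 0.2591 + 0.1011 = 0.3603 K/W
Q = ΔT/ΣR = (-179 °C − 23.1 °C)/0.3603 = -560.9 W
From the inner boundary to the cork board/cellular glass interface, ΣR_partial = 0.2592 K/W.
T_interface = T_in − Q·ΣR_partial = -179 °C − (-560.9)(0.2592) = -33.6 °C

T = -33.6 °C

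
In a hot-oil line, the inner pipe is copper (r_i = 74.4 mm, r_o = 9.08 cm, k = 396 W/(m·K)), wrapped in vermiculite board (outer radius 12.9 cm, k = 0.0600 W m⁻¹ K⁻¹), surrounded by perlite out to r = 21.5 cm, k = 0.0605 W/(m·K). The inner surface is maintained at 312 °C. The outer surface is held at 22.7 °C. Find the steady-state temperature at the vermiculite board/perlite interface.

Series thermal resistances, inner to outer:
  R'_copper = ln(0.0908/0.0744)/(2πk) = 0.1992/(2π·396) = 8.006×10^-5 m·K/W
  R'_vermiculite board = ln(0.129/0.0908)/(2πk) = 0.3512/(2π·0.0600) = 0.9315 m·K/W
  R'_perlite = ln(0.215/0.129)/(2πk) = 0.5108/(2π·0.0605) = 1.344 m·K/W
ΣR = 8.006×10^-5 + 0.9315 + 1.344 = 2.276 m·K/W
Q' = ΔT/ΣR = (312 °C − 22.7 °C)/2.276 = 127.1 W/m
From the inner boundary to the vermiculite board/perlite interface, ΣR_partial = 0.9316 m·K/W.
T_interface = T_in − Q'·ΣR_partial = 312 °C − (127.1)(0.9316) = 194 °C

T = 194 °C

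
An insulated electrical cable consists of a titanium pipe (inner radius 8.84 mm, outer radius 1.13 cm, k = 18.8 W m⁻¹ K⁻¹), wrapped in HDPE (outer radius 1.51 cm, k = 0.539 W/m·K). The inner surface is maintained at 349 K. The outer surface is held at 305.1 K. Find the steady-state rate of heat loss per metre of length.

Q' = 501 W/m

Treat each layer as a resistance in series:
  R'_titanium = ln(0.0113/0.00884)/(2πk) = 0.2455/(2π·18.8) = 0.002078 m·K/W
  R'_HDPE = ln(0.0151/0.0113)/(2πk) = 0.2899/(2π·0.539) = 0.08560 m·K/W
ΣR = 0.002078 + 0.08560 = 0.08768 m·K/W
Q' = ΔT/ΣR = (349 K − 305.1 K)/0.08768 = 501 W/m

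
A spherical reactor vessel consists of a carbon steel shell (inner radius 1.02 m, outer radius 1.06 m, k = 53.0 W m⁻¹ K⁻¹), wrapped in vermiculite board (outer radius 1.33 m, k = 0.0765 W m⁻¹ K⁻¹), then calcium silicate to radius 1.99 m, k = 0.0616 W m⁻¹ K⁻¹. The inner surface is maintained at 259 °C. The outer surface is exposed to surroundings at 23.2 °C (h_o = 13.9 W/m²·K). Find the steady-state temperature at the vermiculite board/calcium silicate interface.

T = 169 °C

Resistance network (inner→outer):
  R_carbon steel = (1/1.02 − 1/1.06)/(4πk) = 0.03700/(4π·53.0) = 5.555×10^-5 K/W
  R_vermiculite board = (1/1.06 − 1/1.33)/(4πk) = 0.1915/(4π·0.0765) = 0.1992 K/W
  R_calcium silicate = (1/1.33 − 1/1.99)/(4πk) = 0.2494/(4π·0.0616) = 0.3221 K/W
  R_conv,out = 1/(4πr²h) = 1/(4π·1.99²·13.9) = 0.001446 K/W
ΣR = 5.555×10^-5 + 0.1992 + 0.3221 + 0.001446 = 0.5228 K/W
Q = ΔT/ΣR = (259 °C − 23.2 °C)/0.5228 = 451.0 W
From the inner boundary to the vermiculite board/calcium silicate interface, ΣR_partial = 0.1993 K/W.
T_interface = T_in − Q·ΣR_partial = 259 °C − (451.0)(0.1993) = 169 °C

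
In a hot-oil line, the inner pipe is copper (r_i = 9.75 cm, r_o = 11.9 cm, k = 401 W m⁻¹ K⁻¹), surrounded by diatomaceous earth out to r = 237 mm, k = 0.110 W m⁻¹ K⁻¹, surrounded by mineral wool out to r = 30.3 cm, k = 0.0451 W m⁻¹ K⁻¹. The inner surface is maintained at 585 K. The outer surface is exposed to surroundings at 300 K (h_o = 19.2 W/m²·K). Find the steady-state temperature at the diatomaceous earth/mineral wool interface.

Resistance network (inner→outer):
  R'_copper = ln(0.119/0.0975)/(2πk) = 0.1993/(2π·401) = 7.909×10^-5 m·K/W
  R'_diatomaceous earth = ln(0.237/0.119)/(2πk) = 0.6889/(2π·0.110) = 0.9968 m·K/W
  R'_mineral wool = ln(0.303/0.237)/(2πk) = 0.2457/(2π·0.0451) = 0.8670 m·K/W
  R'_conv,out = 1/(2πr h) = 1/(2π·0.303·19.2) = 0.02736 m·K/W
ΣR = 7.909×10^-5 + 0.9968 + 0.8670 + 0.02736 = 1.891 m·K/W
Q' = ΔT/ΣR = (585 K − 300 K)/1.891 = 150.7 W/m
From the inner boundary to the diatomaceous earth/mineral wool interface, ΣR_partial = 0.9969 m·K/W.
T_interface = T_in − Q'·ΣR_partial = 585 K − (150.7)(0.9969) = 435 K

T = 435 K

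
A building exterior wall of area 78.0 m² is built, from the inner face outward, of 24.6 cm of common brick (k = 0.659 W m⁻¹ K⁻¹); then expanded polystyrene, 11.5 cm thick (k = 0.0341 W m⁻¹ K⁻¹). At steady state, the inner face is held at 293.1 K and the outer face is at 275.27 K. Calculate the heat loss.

Q = 371 W

Resistance network (inner→outer):
  R_common brick = L/(kA) = 0.246/(0.659·78.0) = 0.004786 K/W
  R_expanded polystyrene = L/(kA) = 0.115/(0.0341·78.0) = 0.04324 K/W
ΣR = 0.004786 + 0.04324 = 0.04803 K/W
Q = ΔT/ΣR = (293.1 K − 275.27 K)/0.04803 = 371 W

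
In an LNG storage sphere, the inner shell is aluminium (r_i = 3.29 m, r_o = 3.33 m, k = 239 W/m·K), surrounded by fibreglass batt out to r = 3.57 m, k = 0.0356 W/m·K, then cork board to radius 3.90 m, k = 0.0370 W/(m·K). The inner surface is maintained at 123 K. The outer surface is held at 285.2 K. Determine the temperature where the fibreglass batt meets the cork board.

T = 199.2 K

Series thermal resistances, inner to outer:
  R_aluminium = (1/3.29 − 1/3.33)/(4πk) = 0.003651/(4π·239) = 1.216×10^-6 K/W
  R_fibreglass batt = (1/3.33 − 1/3.57)/(4πk) = 0.02019/(4π·0.0356) = 0.04513 K/W
  R_cork board = (1/3.57 − 1/3.90)/(4πk) = 0.02370/(4π·0.0370) = 0.05098 K/W
ΣR = 1.216×10^-6 + 0.04513 + 0.05098 = 0.09611 K/W
Q = ΔT/ΣR = (123 K − 285.2 K)/0.09611 = -1688 W
From the inner boundary to the fibreglass batt/cork board interface, ΣR_partial = 0.04513 K/W.
T_interface = T_in − Q·ΣR_partial = 123 K − (-1688)(0.04513) = 199.2 K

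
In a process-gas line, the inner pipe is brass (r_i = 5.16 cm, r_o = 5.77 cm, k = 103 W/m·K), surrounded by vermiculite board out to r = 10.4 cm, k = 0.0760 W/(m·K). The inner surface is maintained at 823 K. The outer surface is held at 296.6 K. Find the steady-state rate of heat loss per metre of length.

Resistance network (inner→outer):
  R'_brass = ln(0.0577/0.0516)/(2πk) = 0.1117/(2π·103) = 1.727×10^-4 m·K/W
  R'_vermiculite board = ln(0.104/0.0577)/(2πk) = 0.5891/(2π·0.0760) = 1.234 m·K/W
ΣR = 1.727×10^-4 + 1.234 = 1.234 m·K/W
Q' = ΔT/ΣR = (823 K − 296.6 K)/1.234 = 427 W/m

Q' = 427 W/m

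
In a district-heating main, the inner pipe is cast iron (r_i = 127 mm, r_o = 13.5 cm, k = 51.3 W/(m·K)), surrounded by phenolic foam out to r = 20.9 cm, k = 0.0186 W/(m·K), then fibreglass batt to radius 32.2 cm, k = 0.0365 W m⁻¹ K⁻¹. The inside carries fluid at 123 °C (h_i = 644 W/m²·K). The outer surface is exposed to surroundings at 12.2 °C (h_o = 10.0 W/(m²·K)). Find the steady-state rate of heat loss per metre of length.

Treat each layer as a resistance in series:
  R'_conv,in = 1/(2πr h) = 1/(2π·0.127·644) = 0.001946 m·K/W
  R'_cast iron = ln(0.135/0.127)/(2πk) = 0.06109/(2π·51.3) = 1.895×10^-4 m·K/W
  R'_phenolic foam = ln(0.209/0.135)/(2πk) = 0.4371/(2π·0.0186) = 3.740 m·K/W
  R'_fibreglass batt = ln(0.322/0.209)/(2πk) = 0.4322/(2π·0.0365) = 1.885 m·K/W
  R'_conv,out = 1/(2πr h) = 1/(2π·0.322·10.0) = 0.04943 m·K/W
ΣR = 0.001946 + 1.895×10^-4 + 3.740 + 1.885 + 0.04943 = 5.677 m·K/W
Q' = ΔT/ΣR = (123 °C − 12.2 °C)/5.677 = 19.5 W/m

Q' = 19.5 W/m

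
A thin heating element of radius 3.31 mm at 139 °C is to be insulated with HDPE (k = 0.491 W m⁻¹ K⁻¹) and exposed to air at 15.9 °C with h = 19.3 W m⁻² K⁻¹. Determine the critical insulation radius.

For a cylinder, r_cr = k_ins/h = 0.491/19.3 = 0.0254 m = 2.54 cm

r_cr = 2.54 cm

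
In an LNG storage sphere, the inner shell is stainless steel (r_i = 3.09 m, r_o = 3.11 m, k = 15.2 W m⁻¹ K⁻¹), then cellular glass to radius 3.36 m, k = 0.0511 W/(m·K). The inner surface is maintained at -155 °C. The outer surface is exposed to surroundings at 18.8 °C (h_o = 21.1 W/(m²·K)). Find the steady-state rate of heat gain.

Q = 4620 W

Treat each layer as a resistance in series:
  R_stainless steel = (1/3.09 − 1/3.11)/(4πk) = 0.002081/(4π·15.2) = 1.090×10^-5 K/W
  R_cellular glass = (1/3.11 − 1/3.36)/(4πk) = 0.02392/(4π·0.0511) = 0.03726 K/W
  R_conv,out = 1/(4πr²h) = 1/(4π·3.36²·21.1) = 3.341×10^-4 K/W
ΣR = 1.090×10^-5 + 0.03726 + 3.341×10^-4 = 0.03760 K/W
Q = ΔT/ΣR = (-155 °C − 18.8 °C)/0.03760 = -4620 W
(Negative Q ⇒ heat flows inward; heat gain = 4620 W.)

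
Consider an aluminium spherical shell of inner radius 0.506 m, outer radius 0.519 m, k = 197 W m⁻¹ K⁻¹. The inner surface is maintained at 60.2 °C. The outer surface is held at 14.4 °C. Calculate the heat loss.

Q = 2.29×10^6 W

Q = 4πk·ΔT/(1/r₁ − 1/r₂) = 4π × 197 × 45.8 / (1/0.506 − 1/0.519) = 2.29×10^6 W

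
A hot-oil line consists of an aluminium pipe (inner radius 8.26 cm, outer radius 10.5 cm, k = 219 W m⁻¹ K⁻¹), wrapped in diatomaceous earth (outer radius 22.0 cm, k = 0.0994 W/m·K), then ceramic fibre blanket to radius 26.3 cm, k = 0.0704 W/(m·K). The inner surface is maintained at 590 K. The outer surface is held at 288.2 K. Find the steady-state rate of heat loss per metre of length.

Q' = 190 W/m

Treat each layer as a resistance in series:
  R'_aluminium = ln(0.105/0.0826)/(2πk) = 0.2400/(2π·219) = 1.744×10^-4 m·K/W
  R'_diatomaceous earth = ln(0.220/0.105)/(2πk) = 0.7397/(2π·0.0994) = 1.184 m·K/W
  R'_ceramic fibre blanket = ln(0.263/0.220)/(2πk) = 0.1785/(2π·0.0704) = 0.4036 m·K/W
ΣR = 1.744×10^-4 + 1.184 + 0.4036 = 1.588 m·K/W
Q' = ΔT/ΣR = (590 K − 288.2 K)/1.588 = 190 W/m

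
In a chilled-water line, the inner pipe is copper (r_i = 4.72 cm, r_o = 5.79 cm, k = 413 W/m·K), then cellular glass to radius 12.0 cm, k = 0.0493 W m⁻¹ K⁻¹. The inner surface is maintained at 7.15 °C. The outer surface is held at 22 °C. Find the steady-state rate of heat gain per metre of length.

Series thermal resistances, inner to outer:
  R'_copper = ln(0.0579/0.0472)/(2πk) = 0.2043/(2π·413) = 7.874×10^-5 m·K/W
  R'_cellular glass = ln(0.120/0.0579)/(2πk) = 0.7288/(2π·0.0493) = 2.353 m·K/W
ΣR = 7.874×10^-5 + 2.353 = 2.353 m·K/W
Q' = ΔT/ΣR = (7.15 °C − 22 °C)/2.353 = -6.31 W/m
(Negative Q' ⇒ heat flows inward; heat gain = 6.31 W/m.)

Q' = 6.31 W/m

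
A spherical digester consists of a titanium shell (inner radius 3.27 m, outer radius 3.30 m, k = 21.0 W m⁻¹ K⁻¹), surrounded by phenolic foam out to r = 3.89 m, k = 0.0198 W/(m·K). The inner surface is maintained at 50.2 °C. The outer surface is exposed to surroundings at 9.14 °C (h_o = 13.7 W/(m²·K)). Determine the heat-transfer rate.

Q = 222 W

Resistance network (inner→outer):
  R_titanium = (1/3.27 − 1/3.30)/(4πk) = 0.002780/(4π·21.0) = 1.053×10^-5 K/W
  R_phenolic foam = (1/3.30 − 1/3.89)/(4πk) = 0.04596/(4π·0.0198) = 0.1847 K/W
  R_conv,out = 1/(4πr²h) = 1/(4π·3.89²·13.7) = 3.839×10^-4 K/W
ΣR = 1.053×10^-5 + 0.1847 + 3.839×10^-4 = 0.1851 K/W
Q = ΔT/ΣR = (50.2 °C − 9.14 °C)/0.1851 = 222 W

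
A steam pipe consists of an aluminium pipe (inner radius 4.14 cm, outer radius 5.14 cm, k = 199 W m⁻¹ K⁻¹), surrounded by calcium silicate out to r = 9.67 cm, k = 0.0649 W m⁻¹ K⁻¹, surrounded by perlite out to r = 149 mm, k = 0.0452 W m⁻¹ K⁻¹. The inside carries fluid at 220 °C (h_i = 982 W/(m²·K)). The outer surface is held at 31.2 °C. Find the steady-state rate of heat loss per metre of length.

Q' = 61.4 W/m

Series thermal resistances, inner to outer:
  R'_conv,in = 1/(2πr h) = 1/(2π·0.0414·982) = 0.003915 m·K/W
  R'_aluminium = ln(0.0514/0.0414)/(2πk) = 0.2164/(2π·199) = 1.730×10^-4 m·K/W
  R'_calcium silicate = ln(0.0967/0.0514)/(2πk) = 0.6320/(2π·0.0649) = 1.550 m·K/W
  R'_perlite = ln(0.149/0.0967)/(2πk) = 0.4323/(2π·0.0452) = 1.522 m·K/W
ΣR = 0.003915 + 1.730×10^-4 + 1.550 + 1.522 = 3.076 m·K/W
Q' = ΔT/ΣR = (220 °C − 31.2 °C)/3.076 = 61.4 W/m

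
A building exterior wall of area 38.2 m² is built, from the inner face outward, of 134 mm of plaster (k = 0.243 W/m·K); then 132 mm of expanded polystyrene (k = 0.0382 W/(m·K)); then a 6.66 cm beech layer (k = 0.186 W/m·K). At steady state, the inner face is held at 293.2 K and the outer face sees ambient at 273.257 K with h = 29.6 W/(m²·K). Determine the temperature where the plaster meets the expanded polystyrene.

Resistance network (inner→outer):
  R_plaster = L/(kA) = 0.134/(0.243·38.2) = 0.01444 K/W
  R_expanded polystyrene = L/(kA) = 0.132/(0.0382·38.2) = 0.09046 K/W
  R_beech = L/(kA) = 0.0666/(0.186·38.2) = 0.009373 K/W
  R_conv,out = 1/(hA) = 1/(29.6·38.2) = 8.844×10^-4 K/W
ΣR = 0.01444 + 0.09046 + 0.009373 + 8.844×10^-4 = 0.1152 K/W
Q = ΔT/ΣR = (293.2 K − 273.257 K)/0.1152 = 173.1 W
From the inner boundary to the plaster/expanded polystyrene interface, ΣR_partial = 0.01444 K/W.
T_interface = T_in − Q·ΣR_partial = 293.2 K − (173.1)(0.01444) = 290.7 K

T = 290.7 K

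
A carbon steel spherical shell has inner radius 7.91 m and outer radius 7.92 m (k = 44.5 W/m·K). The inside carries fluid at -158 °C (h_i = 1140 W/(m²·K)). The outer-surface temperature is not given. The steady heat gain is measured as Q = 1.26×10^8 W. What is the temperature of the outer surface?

T_out = 18.5 °C

Series resistances:
  R_conv,in = 1/(4πr²h) = 1/(4π·7.91²·1140) = 1.116×10^-6 K/W
  R_carbon steel = (1/7.91 − 1/7.92)/(4πk) = 1.596×10^-4/(4π·44.5) = 2.854×10^-7 K/W
ΣR = 1.401×10^-6 K/W
ΔT = Q·ΣR = 1.26×10^8 × 1.401×10^-6 = 176.5 K
Heat flows inward, so T_out = T_in + ΔT = -158 + 176.5 = 18.5 °C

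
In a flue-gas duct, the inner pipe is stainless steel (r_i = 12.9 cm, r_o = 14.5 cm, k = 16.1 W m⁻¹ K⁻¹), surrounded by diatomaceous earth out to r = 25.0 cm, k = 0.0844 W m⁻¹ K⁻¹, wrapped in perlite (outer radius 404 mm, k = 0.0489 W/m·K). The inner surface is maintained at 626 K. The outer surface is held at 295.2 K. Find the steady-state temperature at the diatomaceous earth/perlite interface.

T = 495 K

Series thermal resistances, inner to outer:
  R'_stainless steel = ln(0.145/0.129)/(2πk) = 0.1169/(2π·16.1) = 0.001156 m·K/W
  R'_diatomaceous earth = ln(0.250/0.145)/(2πk) = 0.5447/(2π·0.0844) = 1.027 m·K/W
  R'_perlite = ln(0.404/0.250)/(2πk) = 0.4800/(2π·0.0489) = 1.562 m·K/W
ΣR = 0.001156 + 1.027 + 1.562 = 2.590 m·K/W
Q' = ΔT/ΣR = (626 K − 295.2 K)/2.590 = 127.7 W/m
From the inner boundary to the diatomaceous earth/perlite interface, ΣR_partial = 1.028 m·K/W.
T_interface = T_in − Q'·ΣR_partial = 626 K − (127.7)(1.028) = 495 K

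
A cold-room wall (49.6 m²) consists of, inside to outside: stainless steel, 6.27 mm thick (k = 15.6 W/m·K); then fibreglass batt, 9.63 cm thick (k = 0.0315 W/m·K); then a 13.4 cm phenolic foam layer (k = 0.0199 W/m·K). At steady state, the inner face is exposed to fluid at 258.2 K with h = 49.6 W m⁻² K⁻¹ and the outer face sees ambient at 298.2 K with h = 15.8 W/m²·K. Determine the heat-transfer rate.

Q = 201 W

Resistance network (inner→outer):
  R_conv,in = 1/(hA) = 1/(49.6·49.6) = 4.065×10^-4 K/W
  R_stainless steel = L/(kA) = 0.00627/(15.6·49.6) = 8.103×10^-6 K/W
  R_fibreglass batt = L/(kA) = 0.0963/(0.0315·49.6) = 0.06164 K/W
  R_phenolic foam = L/(kA) = 0.134/(0.0199·49.6) = 0.1358 K/W
  R_conv,out = 1/(hA) = 1/(15.8·49.6) = 0.001276 K/W
ΣR = 4.065×10^-4 + 8.103×10^-6 + 0.06164 + 0.1358 + 0.001276 = 0.1991 K/W
Q = ΔT/ΣR = (258.2 K − 298.2 K)/0.1991 = -201 W
(Negative Q ⇒ heat flows inward; heat gain = 201 W.)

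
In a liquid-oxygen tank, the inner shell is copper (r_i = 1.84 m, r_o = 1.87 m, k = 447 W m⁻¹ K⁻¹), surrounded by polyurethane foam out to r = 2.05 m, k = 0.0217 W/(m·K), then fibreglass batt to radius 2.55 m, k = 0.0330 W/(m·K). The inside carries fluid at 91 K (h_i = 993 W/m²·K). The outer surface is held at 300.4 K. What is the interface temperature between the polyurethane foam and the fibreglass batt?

Resistance network (inner→outer):
  R_conv,in = 1/(4πr²h) = 1/(4π·1.84²·993) = 2.367×10^-5 K/W
  R_copper = (1/1.84 − 1/1.87)/(4πk) = 0.008719/(4π·447) = 1.552×10^-6 K/W
  R_polyurethane foam = (1/1.87 − 1/2.05)/(4πk) = 0.04695/(4π·0.0217) = 0.1722 K/W
  R_fibreglass batt = (1/2.05 − 1/2.55)/(4πk) = 0.09565/(4π·0.0330) = 0.2306 K/W
ΣR = 2.367×10^-5 + 1.552×10^-6 + 0.1722 + 0.2306 = 0.4028 K/W
Q = ΔT/ΣR = (91 K − 300.4 K)/0.4028 = -519.9 W
From the inner boundary to the polyurethane foam/fibreglass batt interface, ΣR_partial = 0.1722 K/W.
T_interface = T_in − Q·ΣR_partial = 91 K − (-519.9)(0.1722) = 180.5 K

T = 180.5 K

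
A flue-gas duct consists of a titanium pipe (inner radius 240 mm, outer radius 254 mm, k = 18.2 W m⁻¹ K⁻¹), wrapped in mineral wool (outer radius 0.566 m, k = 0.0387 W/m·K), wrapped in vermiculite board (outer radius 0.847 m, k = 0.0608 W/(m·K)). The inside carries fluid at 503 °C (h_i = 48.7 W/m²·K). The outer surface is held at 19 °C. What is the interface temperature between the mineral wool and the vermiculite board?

T = 136 °C

Series thermal resistances, inner to outer:
  R'_conv,in = 1/(2πr h) = 1/(2π·0.240·48.7) = 0.01362 m·K/W
  R'_titanium = ln(0.254/0.240)/(2πk) = 0.05670/(2π·18.2) = 4.958×10^-4 m·K/W
  R'_mineral wool = ln(0.566/0.254)/(2πk) = 0.8013/(2π·0.0387) = 3.295 m·K/W
  R'_vermiculite board = ln(0.847/0.566)/(2πk) = 0.4031/(2π·0.0608) = 1.055 m·K/W
ΣR = 0.01362 + 4.958×10^-4 + 3.295 + 1.055 = 4.364 m·K/W
Q' = ΔT/ΣR = (503 °C − 19 °C)/4.364 = 110.9 W/m
From the inner boundary to the mineral wool/vermiculite board interface, ΣR_partial = 3.309 m·K/W.
T_interface = T_in − Q'·ΣR_partial = 503 °C − (110.9)(3.309) = 136 °C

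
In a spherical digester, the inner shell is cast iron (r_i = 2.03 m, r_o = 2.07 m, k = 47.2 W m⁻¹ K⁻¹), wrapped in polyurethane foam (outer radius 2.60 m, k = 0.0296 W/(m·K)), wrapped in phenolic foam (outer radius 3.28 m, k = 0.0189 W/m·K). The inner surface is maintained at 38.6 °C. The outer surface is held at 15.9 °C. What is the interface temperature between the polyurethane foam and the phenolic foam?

T = 28.6 °C

Series thermal resistances, inner to outer:
  R_cast iron = (1/2.03 − 1/2.07)/(4πk) = 0.009519/(4π·47.2) = 1.605×10^-5 K/W
  R_polyurethane foam = (1/2.07 − 1/2.60)/(4πk) = 0.09848/(4π·0.0296) = 0.2647 K/W
  R_phenolic foam = (1/2.60 − 1/3.28)/(4πk) = 0.07974/(4π·0.0189) = 0.3357 K/W
ΣR = 1.605×10^-5 + 0.2647 + 0.3357 = 0.6004 K/W
Q = ΔT/ΣR = (38.6 °C − 15.9 °C)/0.6004 = 37.81 W
From the inner boundary to the polyurethane foam/phenolic foam interface, ΣR_partial = 0.2647 K/W.
T_interface = T_in − Q·ΣR_partial = 38.6 °C − (37.81)(0.2647) = 28.6 °C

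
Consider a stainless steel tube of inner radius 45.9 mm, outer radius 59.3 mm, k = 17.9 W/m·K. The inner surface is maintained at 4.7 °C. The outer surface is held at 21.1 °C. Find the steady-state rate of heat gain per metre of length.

Q' = 7200 W/m

Q' = 2πk·ΔT/ln(r₂/r₁) = 2π × 17.9 × 16.4 / ln(0.0593/0.0459) = 7200 W/m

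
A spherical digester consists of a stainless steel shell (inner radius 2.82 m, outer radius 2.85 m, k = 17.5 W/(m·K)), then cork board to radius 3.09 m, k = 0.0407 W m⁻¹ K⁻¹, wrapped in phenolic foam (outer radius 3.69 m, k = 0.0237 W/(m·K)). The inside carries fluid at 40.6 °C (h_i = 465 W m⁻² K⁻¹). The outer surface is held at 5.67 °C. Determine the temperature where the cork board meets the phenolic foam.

Series thermal resistances, inner to outer:
  R_conv,in = 1/(4πr²h) = 1/(4π·2.82²·465) = 2.152×10^-5 K/W
  R_stainless steel = (1/2.82 − 1/2.85)/(4πk) = 0.003733/(4π·17.5) = 1.697×10^-5 K/W
  R_cork board = (1/2.85 − 1/3.09)/(4πk) = 0.02725/(4π·0.0407) = 0.05328 K/W
  R_phenolic foam = (1/3.09 − 1/3.69)/(4πk) = 0.05262/(4π·0.0237) = 0.1767 K/W
ΣR = 2.152×10^-5 + 1.697×10^-5 + 0.05328 + 0.1767 = 0.2300 K/W
Q = ΔT/ΣR = (40.6 °C − 5.67 °C)/0.2300 = 151.9 W
From the inner boundary to the cork board/phenolic foam interface, ΣR_partial = 0.05332 K/W.
T_interface = T_in − Q·ΣR_partial = 40.6 °C − (151.9)(0.05332) = 32.5 °C

T = 32.5 °C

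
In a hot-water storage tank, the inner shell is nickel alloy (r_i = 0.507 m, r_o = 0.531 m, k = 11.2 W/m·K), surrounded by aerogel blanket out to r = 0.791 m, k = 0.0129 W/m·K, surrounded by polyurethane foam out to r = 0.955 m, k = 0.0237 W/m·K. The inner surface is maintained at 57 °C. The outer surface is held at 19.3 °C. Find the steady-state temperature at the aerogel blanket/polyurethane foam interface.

Series thermal resistances, inner to outer:
  R_nickel alloy = (1/0.507 − 1/0.531)/(4πk) = 0.08915/(4π·11.2) = 6.334×10^-4 K/W
  R_aerogel blanket = (1/0.531 − 1/0.791)/(4πk) = 0.6190/(4π·0.0129) = 3.819 K/W
  R_polyurethane foam = (1/0.791 − 1/0.955)/(4πk) = 0.2171/(4π·0.0237) = 0.7290 K/W
ΣR = 6.334×10^-4 + 3.819 + 0.7290 = 4.549 K/W
Q = ΔT/ΣR = (57 °C − 19.3 °C)/4.549 = 8.288 W
From the inner boundary to the aerogel blanket/polyurethane foam interface, ΣR_partial = 3.820 K/W.
T_interface = T_in − Q·ΣR_partial = 57 °C − (8.288)(3.820) = 25.3 °C

T = 25.3 °C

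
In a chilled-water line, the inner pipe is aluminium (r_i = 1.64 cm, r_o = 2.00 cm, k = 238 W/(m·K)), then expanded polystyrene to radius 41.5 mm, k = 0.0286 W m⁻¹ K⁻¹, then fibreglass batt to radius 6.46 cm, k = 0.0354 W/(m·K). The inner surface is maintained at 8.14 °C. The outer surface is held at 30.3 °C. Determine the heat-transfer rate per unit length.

Treat each layer as a resistance in series:
  R'_aluminium = ln(0.0200/0.0164)/(2πk) = 0.1985/(2π·238) = 1.327×10^-4 m·K/W
  R'_expanded polystyrene = ln(0.0415/0.0200)/(2πk) = 0.7300/(2π·0.0286) = 4.062 m·K/W
  R'_fibreglass batt = ln(0.0646/0.0415)/(2πk) = 0.4425/(2π·0.0354) = 1.990 m·K/W
ΣR = 1.327×10^-4 + 4.062 + 1.990 = 6.052 m·K/W
Q' = ΔT/ΣR = (8.14 °C − 30.3 °C)/6.052 = -3.66 W/m
(Negative Q' ⇒ heat flows inward; heat gain = 3.66 W/m.)

Q' = 3.66 W/m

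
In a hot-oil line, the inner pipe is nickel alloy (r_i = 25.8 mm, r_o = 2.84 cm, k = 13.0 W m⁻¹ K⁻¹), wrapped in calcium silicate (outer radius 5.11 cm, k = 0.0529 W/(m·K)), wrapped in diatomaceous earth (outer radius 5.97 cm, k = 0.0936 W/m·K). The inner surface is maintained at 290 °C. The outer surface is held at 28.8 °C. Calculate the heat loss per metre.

Q' = 128 W/m

Resistance network (inner→outer):
  R'_nickel alloy = ln(0.0284/0.0258)/(2πk) = 0.09601/(2π·13.0) = 0.001175 m·K/W
  R'_calcium silicate = ln(0.0511/0.0284)/(2πk) = 0.5874/(2π·0.0529) = 1.767 m·K/W
  R'_diatomaceous earth = ln(0.0597/0.0511)/(2πk) = 0.1555/(2π·0.0936) = 0.2645 m·K/W
ΣR = 0.001175 + 1.767 + 0.2645 = 2.033 m·K/W
Q' = ΔT/ΣR = (290 °C − 28.8 °C)/2.033 = 128 W/m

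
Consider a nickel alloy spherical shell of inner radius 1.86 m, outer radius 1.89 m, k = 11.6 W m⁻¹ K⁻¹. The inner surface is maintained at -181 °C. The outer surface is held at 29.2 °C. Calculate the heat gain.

Q = 4πk·ΔT/(1/r₁ − 1/r₂) = 4π × 11.6 × 210.2 / (1/1.86 − 1/1.89) = 3.59×10^6 W

Q = 3.59×10^6 W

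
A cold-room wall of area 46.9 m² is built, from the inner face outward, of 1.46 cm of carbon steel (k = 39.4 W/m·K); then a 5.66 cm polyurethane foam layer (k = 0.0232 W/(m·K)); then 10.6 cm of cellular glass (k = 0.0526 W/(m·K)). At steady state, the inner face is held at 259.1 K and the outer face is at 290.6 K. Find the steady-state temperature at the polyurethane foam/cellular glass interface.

T = 276.35 K

Series thermal resistances, inner to outer:
  R_carbon steel = L/(kA) = 0.0146/(39.4·46.9) = 7.901×10^-6 K/W
  R_polyurethane foam = L/(kA) = 0.0566/(0.0232·46.9) = 0.05202 K/W
  R_cellular glass = L/(kA) = 0.106/(0.0526·46.9) = 0.04297 K/W
ΣR = 7.901×10^-6 + 0.05202 + 0.04297 = 0.09500 K/W
Q = ΔT/ΣR = (259.1 K − 290.6 K)/0.09500 = -331.6 W
From the inner boundary to the polyurethane foam/cellular glass interface, ΣR_partial = 0.05203 K/W.
T_interface = T_in − Q·ΣR_partial = 259.1 K − (-331.6)(0.05203) = 276.35 K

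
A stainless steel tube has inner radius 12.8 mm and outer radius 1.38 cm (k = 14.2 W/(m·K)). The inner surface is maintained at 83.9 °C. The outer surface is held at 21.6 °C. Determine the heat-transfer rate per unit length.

Q' = 73900 W/m

Q' = 2πk·ΔT/ln(r₂/r₁) = 2π × 14.2 × 62.3 / ln(0.0138/0.0128) = 73900 W/m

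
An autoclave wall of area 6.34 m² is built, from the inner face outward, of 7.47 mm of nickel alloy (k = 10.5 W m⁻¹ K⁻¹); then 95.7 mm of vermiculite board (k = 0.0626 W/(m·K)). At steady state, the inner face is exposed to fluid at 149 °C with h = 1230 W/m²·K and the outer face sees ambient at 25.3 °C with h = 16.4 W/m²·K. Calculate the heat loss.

Series thermal resistances, inner to outer:
  R_conv,in = 1/(hA) = 1/(1230·6.34) = 1.282×10^-4 K/W
  R_nickel alloy = L/(kA) = 0.00747/(10.5·6.34) = 1.122×10^-4 K/W
  R_vermiculite board = L/(kA) = 0.0957/(0.0626·6.34) = 0.2411 K/W
  R_conv,out = 1/(hA) = 1/(16.4·6.34) = 0.009618 K/W
ΣR = 1.282×10^-4 + 1.122×10^-4 + 0.2411 + 0.009618 = 0.2510 K/W
Q = ΔT/ΣR = (149 °C − 25.3 °C)/0.2510 = 493 W

Q = 493 W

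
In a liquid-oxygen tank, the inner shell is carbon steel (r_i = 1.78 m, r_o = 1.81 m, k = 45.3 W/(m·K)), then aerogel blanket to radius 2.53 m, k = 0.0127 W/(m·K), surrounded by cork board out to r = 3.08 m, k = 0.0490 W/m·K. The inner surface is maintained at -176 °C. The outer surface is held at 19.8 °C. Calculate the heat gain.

Q = 178 W

Treat each layer as a resistance in series:
  R_carbon steel = (1/1.78 − 1/1.81)/(4πk) = 0.009312/(4π·45.3) = 1.636×10^-5 K/W
  R_aerogel blanket = (1/1.81 − 1/2.53)/(4πk) = 0.1572/(4π·0.0127) = 0.9852 K/W
  R_cork board = (1/2.53 − 1/3.08)/(4πk) = 0.07058/(4π·0.0490) = 0.1146 K/W
ΣR = 1.636×10^-5 + 0.9852 + 0.1146 = 1.100 K/W
Q = ΔT/ΣR = (-176 °C − 19.8 °C)/1.100 = -178 W
(Negative Q ⇒ heat flows inward; heat gain = 178 W.)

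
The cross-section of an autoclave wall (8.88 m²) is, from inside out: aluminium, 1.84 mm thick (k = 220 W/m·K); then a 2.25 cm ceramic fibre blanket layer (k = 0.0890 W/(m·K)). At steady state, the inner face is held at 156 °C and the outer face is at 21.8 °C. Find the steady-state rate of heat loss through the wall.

Series thermal resistances, inner to outer:
  R_aluminium = L/(kA) = 0.00184/(220·8.88) = 9.419×10^-7 K/W
  R_ceramic fibre blanket = L/(kA) = 0.0225/(0.0890·8.88) = 0.02847 K/W
ΣR = 9.419×10^-7 + 0.02847 = 0.02847 K/W
Q = ΔT/ΣR = (156 °C − 21.8 °C)/0.02847 = 4710 W

Q = 4.71 kW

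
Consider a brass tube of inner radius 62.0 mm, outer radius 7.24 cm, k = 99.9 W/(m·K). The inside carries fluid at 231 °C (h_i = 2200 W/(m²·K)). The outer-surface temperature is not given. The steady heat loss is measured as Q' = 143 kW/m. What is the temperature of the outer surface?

T_out = 28.8 °C

Series resistances:
  R'_conv,in = 1/(2πr h) = 1/(2π·0.0620·2200) = 0.001167 m·K/W
  R'_brass = ln(0.0724/0.0620)/(2πk) = 0.1551/(2π·99.9) = 2.471×10^-4 m·K/W
ΣR = 0.001414 m·K/W
ΔT = Q'·ΣR = 1.43×10^5 × 0.001414 = 202.2 K
Heat flows outward, so T_out = T_in − ΔT = 231 − 202.2 = 28.8 °C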